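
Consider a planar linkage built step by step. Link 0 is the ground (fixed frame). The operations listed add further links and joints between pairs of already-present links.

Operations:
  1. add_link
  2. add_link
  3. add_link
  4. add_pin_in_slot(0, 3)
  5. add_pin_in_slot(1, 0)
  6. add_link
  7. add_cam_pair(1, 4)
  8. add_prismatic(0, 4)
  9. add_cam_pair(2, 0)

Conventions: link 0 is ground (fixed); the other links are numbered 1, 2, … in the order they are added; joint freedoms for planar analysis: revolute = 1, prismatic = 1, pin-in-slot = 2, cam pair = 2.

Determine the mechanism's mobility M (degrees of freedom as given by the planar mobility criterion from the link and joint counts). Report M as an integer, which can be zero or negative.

link 0 = ground. State L|J1|J2 = 1|0|0
+link1  2|0|0
+link2  3|0|0
+link3  4|0|0
PS(0,3) f=2→J2  4|0|1
PS(1,0) f=2→J2  4|0|2
+link4  5|0|2
C(1,4) f=2→J2  5|0|3
P(0,4) f=1→J1  5|1|3
C(2,0) f=2→J2  5|1|4
M = 3(5−1)−2·1−4 = 12−2−4 = 6

M = 6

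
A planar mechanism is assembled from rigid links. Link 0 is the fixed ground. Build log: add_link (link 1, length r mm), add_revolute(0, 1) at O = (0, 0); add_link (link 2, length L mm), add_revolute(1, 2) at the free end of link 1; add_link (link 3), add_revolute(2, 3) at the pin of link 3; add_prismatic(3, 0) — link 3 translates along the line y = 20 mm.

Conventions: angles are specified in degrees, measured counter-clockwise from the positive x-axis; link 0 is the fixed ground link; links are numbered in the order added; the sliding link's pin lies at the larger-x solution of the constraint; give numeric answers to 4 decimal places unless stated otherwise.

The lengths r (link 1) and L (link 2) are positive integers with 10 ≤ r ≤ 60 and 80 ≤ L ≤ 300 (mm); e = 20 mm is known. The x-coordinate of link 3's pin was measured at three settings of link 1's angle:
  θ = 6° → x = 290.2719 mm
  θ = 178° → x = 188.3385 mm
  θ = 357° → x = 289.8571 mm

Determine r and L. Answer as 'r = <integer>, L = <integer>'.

constraint per measurement: (x − r cos θ)² + (r sin θ − e)² = L²
subtracting the θ₁ and θ₂ equations cancels the r² and L² terms:
r = (x₁² − x₂²) / (2[(x₁cos θ₁ + e sin θ₁) − (x₂cos θ₂ + e sin θ₂)]) = 51.0000 → r = 51
L² = (x₁ − r cos θ₁)² + (r sin θ₁ − e)² = 57599.9983 → L = 240.0000 → L = 240
check at θ₃=357°: x = 289.8571 (printed 289.8571) ✓

r = 51, L = 240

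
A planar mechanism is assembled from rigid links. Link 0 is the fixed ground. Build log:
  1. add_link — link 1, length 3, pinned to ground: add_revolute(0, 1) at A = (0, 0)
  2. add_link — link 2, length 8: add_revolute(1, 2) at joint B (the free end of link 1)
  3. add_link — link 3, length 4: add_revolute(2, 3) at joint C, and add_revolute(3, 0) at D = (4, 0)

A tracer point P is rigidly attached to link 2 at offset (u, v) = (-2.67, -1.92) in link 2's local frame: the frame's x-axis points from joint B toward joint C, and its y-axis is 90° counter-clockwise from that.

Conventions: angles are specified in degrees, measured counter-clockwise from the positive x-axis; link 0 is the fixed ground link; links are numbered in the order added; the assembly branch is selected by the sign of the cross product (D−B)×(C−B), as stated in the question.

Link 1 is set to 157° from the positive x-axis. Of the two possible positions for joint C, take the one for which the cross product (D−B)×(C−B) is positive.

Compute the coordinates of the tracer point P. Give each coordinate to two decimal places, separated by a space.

A=(0,0), D=(4.00,0)
B = A + 3.00·(cos157°, sin157°) = (-2.7615, 1.1722)
|BD| = 6.8624
circle(B,8.00) ∩ circle(D,4.00): a=6.9285, h=3.9995
  candidates: C₊=(4.7483,3.9294) cross=27.446; C₋=(3.3820,-3.9520) cross=-27.446
  branch + wants cross > 0 → take C=(4.7483,3.9294) (cross=27.446)
ex = (C−B)/|BC| = (0.9387,0.3446); ey = (-0.3446,0.9387)
P = B + -2.67·ex + -1.92·ey = (-4.6062,-1.5504)

-4.61 -1.55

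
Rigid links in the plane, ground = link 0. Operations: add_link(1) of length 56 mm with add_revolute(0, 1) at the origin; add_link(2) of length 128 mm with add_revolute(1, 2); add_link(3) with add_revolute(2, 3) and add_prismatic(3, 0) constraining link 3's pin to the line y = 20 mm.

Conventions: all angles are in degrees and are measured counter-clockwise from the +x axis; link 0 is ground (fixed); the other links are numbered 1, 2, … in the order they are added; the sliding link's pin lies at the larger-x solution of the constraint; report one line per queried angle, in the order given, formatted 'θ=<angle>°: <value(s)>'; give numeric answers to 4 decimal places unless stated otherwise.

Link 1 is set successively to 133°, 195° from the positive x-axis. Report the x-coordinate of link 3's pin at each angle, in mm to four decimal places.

geometry: r = 56 mm, L = 128 mm, e = 20 mm
θ=133°: crank pin P = (r cos θ, r sin θ) = (-38.191908, 40.955807)
θ=133°: h = r sin θ − e = 40.955807 − 20 = 20.955807
θ=133°: x = r cos θ + √(L² − h²) = -38.191908 + 126.272935 = 88.081027
θ=195°: crank pin P = (r cos θ, r sin θ) = (-54.091846, -14.493867)
θ=195°: h = r sin θ − e = -14.493867 − 20 = -34.493867
θ=195°: x = r cos θ + √(L² − h²) = -54.091846 + 123.264647 = 69.172801

θ=133°: 88.0810
θ=195°: 69.1728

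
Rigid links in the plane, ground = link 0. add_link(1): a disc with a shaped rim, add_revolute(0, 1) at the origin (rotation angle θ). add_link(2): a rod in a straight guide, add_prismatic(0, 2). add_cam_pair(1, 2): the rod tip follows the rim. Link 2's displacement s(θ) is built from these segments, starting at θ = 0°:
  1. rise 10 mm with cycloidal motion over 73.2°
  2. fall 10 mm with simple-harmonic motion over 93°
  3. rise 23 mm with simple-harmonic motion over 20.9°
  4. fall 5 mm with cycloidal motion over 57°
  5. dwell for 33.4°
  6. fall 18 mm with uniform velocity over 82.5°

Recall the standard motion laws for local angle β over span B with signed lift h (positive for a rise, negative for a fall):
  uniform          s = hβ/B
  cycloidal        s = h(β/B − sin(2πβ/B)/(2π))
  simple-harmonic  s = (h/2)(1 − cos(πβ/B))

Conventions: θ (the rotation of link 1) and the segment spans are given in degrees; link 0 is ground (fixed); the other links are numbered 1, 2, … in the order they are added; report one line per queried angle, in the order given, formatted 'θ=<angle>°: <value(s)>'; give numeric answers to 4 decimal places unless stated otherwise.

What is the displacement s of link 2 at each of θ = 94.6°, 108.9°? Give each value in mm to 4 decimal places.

segment 1 (0° to 73.2°, cycloidal, h = 10) is passed completely: s = 0.0000 + (10) = 10.0000
θ = 94.6° falls in segment 2 (73.2° to 166.2°, simple-harmonic, h = -10): β = 94.6 − 73.2 = 21.4°, B = 93°; Δs = -10/2·(1 − cos(π·0.2301)) = -1.2506; s = 10.0000 − 1.2506 = 8.7494
θ = 108.9° falls in segment 2 (73.2° to 166.2°, simple-harmonic, h = -10): β = 108.9 − 73.2 = 35.7°, B = 93°; Δs = -10/2·(1 − cos(π·0.3839)) = -3.2160; s = 10.0000 − 3.2160 = 6.7840

θ=94.6°: 8.7494
θ=108.9°: 6.7840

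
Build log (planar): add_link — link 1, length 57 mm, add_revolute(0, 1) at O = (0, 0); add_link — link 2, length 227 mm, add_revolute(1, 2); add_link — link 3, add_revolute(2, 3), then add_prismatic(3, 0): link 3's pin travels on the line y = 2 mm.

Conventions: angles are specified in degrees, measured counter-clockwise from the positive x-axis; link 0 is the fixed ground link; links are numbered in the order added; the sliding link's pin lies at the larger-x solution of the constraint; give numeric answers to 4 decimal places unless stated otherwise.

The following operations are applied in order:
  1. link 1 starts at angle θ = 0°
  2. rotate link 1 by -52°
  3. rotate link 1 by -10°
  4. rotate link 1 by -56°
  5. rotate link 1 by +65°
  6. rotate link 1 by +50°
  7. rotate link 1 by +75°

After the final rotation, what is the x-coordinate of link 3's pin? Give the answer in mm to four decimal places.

geometry: r = 57 mm, L = 227 mm, e = 2 mm; θ starts at 0°
rotate link 1 by -52°: θ ← 0° -52° = -52°
rotate link 1 by -10°: θ ← -52° -10° = -62°
rotate link 1 by -56°: θ ← -62° -56° = -118°
rotate link 1 by +65°: θ ← -118° +65° = -53°
rotate link 1 by +50°: θ ← -53° +50° = -3°
rotate link 1 by +75°: θ ← -3° +75° = 72°
crank pin P = (r cos θ, r sin θ) = (17.613969, 54.210221)
h = r sin θ − e = 54.210221 − 2 = 52.210221
x = r cos θ + √(L² − h²) = 17.613969 + 220.914220 = 238.528189

238.5282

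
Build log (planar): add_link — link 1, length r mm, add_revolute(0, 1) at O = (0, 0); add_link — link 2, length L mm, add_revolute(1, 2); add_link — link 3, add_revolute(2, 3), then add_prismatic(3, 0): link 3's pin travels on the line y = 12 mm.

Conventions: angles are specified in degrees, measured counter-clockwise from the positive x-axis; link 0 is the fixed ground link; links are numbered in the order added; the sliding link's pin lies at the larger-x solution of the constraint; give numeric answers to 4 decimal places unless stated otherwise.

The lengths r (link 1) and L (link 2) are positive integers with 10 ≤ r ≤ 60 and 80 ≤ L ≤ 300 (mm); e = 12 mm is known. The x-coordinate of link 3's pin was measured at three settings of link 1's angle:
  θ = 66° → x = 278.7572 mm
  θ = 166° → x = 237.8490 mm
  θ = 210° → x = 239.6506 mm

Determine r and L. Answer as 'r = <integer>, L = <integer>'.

constraint per measurement: (x − r cos θ)² + (r sin θ − e)² = L²
subtracting the θ₁ and θ₂ equations cancels the r² and L² terms:
r = (x₁² − x₂²) / (2[(x₁cos θ₁ + e sin θ₁) − (x₂cos θ₂ + e sin θ₂)]) = 30.0000 → r = 30
L² = (x₁ − r cos θ₁)² + (r sin θ₁ − e)² = 71288.9778 → L = 267.0000 → L = 267
check at θ₃=210°: x = 239.6506 (printed 239.6506) ✓

r = 30, L = 267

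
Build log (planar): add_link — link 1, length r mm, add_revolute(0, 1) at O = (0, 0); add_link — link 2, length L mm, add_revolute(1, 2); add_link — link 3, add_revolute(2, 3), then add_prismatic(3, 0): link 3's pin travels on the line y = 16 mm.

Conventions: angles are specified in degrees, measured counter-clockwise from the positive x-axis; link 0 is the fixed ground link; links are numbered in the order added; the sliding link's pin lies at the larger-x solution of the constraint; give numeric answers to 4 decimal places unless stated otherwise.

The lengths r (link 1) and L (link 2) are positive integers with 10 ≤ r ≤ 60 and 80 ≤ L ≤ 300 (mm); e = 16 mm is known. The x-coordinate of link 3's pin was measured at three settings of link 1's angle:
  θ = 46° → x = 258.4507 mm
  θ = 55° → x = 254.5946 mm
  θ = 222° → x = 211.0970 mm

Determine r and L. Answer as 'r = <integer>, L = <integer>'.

constraint per measurement: (x − r cos θ)² + (r sin θ − e)² = L²
subtracting the θ₁ and θ₂ equations cancels the r² and L² terms:
r = (x₁² − x₂²) / (2[(x₁cos θ₁ + e sin θ₁) − (x₂cos θ₂ + e sin θ₂)]) = 31.0004 → r = 31
L² = (x₁ − r cos θ₁)² + (r sin θ₁ − e)² = 56169.0128 → L = 237.0000 → L = 237
check at θ₃=222°: x = 211.0970 (printed 211.0970) ✓

r = 31, L = 237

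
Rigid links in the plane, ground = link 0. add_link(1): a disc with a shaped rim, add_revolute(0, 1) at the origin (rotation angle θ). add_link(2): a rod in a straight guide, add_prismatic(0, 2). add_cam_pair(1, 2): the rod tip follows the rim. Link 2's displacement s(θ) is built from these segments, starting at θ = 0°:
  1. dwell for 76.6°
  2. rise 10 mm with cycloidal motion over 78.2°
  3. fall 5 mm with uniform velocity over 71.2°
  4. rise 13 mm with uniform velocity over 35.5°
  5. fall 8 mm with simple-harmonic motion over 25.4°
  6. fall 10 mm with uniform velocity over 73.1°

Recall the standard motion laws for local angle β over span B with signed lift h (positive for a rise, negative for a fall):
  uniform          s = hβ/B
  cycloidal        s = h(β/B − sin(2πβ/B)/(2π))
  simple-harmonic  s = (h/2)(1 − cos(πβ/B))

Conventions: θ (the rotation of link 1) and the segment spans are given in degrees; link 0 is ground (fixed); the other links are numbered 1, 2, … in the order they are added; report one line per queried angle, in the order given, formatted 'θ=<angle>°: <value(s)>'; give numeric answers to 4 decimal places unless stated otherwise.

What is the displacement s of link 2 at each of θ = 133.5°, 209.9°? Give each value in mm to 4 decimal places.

segment 1 (0° to 76.6°, dwell): s unchanged at 0.0000
θ = 133.5° falls in segment 2 (76.6° to 154.8°, cycloidal, h = 10): β = 133.5 − 76.6 = 56.9°, B = 78.2°; Δs = 10·(0.7276 − sin(2π·0.7276)/(2π)) = 8.8521; s = 0.0000 + 8.8521 = 8.8521
segment 2 (76.6° to 154.8°, cycloidal, h = 10) is passed completely: s = 0.0000 + (10) = 10.0000
θ = 209.9° falls in segment 3 (154.8° to 226°, uniform, h = -5): β = 209.9 − 154.8 = 55.1°, B = 71.2°; Δs = -5·55.1/71.2 = -3.8694; s = 10.0000 − 3.8694 = 6.1306

θ=133.5°: 8.8521
θ=209.9°: 6.1306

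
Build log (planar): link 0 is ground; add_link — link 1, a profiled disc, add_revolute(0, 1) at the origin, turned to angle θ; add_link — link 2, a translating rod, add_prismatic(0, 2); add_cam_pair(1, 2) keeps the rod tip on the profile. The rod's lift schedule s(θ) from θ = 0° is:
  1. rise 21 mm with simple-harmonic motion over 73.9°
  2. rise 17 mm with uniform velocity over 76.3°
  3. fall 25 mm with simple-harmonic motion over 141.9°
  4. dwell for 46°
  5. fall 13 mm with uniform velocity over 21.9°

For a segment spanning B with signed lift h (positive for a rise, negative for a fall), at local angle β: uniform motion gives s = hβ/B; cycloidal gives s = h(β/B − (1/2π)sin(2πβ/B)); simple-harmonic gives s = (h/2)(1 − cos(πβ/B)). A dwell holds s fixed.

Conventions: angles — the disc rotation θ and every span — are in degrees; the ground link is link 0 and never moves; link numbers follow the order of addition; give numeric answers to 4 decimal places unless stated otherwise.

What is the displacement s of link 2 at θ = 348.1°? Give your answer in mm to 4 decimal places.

seg 1 [0°–73.9°] simple-harmonic, h=21: full span → s += 21 → s = 21.0000
seg 2 [73.9°–150.2°] uniform, h=17: full span → s += 17 → s = 38.0000
seg 3 [150.2°–292.1°] simple-harmonic, h=-25: full span → s += -25 → s = 13.0000
seg 4 [292.1°–338.1°] dwell: s stays 13.0000
seg 5 [338.1°–360°] uniform, h=-13: θ=348.1° here. β=10, B=21.9. -13·10/21.9 = -5.9361 → s = 7.0639

7.0639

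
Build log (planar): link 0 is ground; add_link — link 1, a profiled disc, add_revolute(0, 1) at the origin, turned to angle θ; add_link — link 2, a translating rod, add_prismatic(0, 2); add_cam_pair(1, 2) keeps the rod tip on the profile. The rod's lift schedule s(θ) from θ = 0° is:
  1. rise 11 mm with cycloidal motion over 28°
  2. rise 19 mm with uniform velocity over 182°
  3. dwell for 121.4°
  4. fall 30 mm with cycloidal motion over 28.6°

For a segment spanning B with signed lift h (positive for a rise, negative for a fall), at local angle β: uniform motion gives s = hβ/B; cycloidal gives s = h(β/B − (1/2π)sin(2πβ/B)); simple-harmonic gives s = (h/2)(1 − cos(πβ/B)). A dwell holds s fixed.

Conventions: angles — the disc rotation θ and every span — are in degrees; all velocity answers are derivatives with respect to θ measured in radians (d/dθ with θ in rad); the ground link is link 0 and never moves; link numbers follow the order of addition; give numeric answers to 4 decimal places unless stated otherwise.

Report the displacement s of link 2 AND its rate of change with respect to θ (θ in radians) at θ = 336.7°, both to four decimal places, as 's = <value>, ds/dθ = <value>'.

seg 1 [0°–28°] cycloidal, h=11: full span → s += 11 → s = 11.0000
seg 2 [28°–210°] uniform, h=19: full span → s += 19 → s = 30.0000
seg 3 [210°–331.4°] dwell: s stays 30.0000
seg 4 [331.4°–360°] cycloidal, h=-30: θ=336.7° here. β=5.3, B=28.6. -30·(0.1853 − sin(2π·0.1853)/(2π)) = -1.1737 → s = 28.8263
velocity in seg [331.4°–360°] (cycloidal), θ in radians: β = 5.3° = 0.0925 rad, B = 28.6° = 0.4992 rad; ds/dθ = (h/B)(1 − cos(2πβ/B)) = ((-30)/0.4992)(1 − cos(2π·0.1853)) = -36.340799 mm/rad

s = 28.8263, ds/dθ = -36.3408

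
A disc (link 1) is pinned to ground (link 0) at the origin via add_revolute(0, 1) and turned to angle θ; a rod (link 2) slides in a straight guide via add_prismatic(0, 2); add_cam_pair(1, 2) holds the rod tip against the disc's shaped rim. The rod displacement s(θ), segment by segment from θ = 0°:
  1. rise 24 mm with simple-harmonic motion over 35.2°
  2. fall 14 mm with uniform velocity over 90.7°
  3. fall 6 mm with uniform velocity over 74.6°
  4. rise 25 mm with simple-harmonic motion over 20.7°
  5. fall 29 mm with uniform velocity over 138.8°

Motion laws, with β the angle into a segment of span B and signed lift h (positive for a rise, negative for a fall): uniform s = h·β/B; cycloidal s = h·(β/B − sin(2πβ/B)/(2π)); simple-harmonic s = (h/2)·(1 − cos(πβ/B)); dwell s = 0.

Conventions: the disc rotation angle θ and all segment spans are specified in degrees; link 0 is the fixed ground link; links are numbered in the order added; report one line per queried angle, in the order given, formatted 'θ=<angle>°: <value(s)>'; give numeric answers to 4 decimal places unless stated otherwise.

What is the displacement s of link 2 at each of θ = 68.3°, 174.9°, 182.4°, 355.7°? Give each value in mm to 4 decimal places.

segment 1 (0° to 35.2°, simple-harmonic, h = 24) is passed completely: s = 0.0000 + (24) = 24.0000
θ = 68.3° falls in segment 2 (35.2° to 125.9°, uniform, h = -14): β = 68.3 − 35.2 = 33.1°, B = 90.7°; Δs = -14·33.1/90.7 = -5.1092; s = 24.0000 − 5.1092 = 18.8908
segment 2 (35.2° to 125.9°, uniform, h = -14) is passed completely: s = 24.0000 + (-14) = 10.0000
θ = 174.9° falls in segment 3 (125.9° to 200.5°, uniform, h = -6): β = 174.9 − 125.9 = 49°, B = 74.6°; Δs = -6·49/74.6 = -3.9410; s = 10.0000 − 3.9410 = 6.0590
θ = 182.4° falls in segment 3 (125.9° to 200.5°, uniform, h = -6): β = 182.4 − 125.9 = 56.5°, B = 74.6°; Δs = -6·56.5/74.6 = -4.5442; s = 10.0000 − 4.5442 = 5.4558
segment 3 (125.9° to 200.5°, uniform, h = -6) is passed completely: s = 10.0000 + (-6) = 4.0000
segment 4 (200.5° to 221.2°, simple-harmonic, h = 25) is passed completely: s = 4.0000 + (25) = 29.0000
θ = 355.7° falls in segment 5 (221.2° to 360°, uniform, h = -29): β = 355.7 − 221.2 = 134.5°, B = 138.8°; Δs = -29·134.5/138.8 = -28.1016; s = 29.0000 − 28.1016 = 0.8984

θ=68.3°: 18.8908
θ=174.9°: 6.0590
θ=182.4°: 5.4558
θ=355.7°: 0.8984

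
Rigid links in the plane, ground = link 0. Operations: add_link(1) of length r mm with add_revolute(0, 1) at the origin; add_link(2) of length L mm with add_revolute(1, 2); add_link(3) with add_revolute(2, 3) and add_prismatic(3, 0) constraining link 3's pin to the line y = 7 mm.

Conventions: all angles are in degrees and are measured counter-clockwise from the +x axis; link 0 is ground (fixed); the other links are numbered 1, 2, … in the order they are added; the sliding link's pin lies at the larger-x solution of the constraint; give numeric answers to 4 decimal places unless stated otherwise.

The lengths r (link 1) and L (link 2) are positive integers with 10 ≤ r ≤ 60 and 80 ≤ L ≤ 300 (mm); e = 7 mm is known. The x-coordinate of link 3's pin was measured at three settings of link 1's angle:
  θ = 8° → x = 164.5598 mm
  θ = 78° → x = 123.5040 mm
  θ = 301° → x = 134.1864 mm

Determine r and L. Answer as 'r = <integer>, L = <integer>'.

constraint per measurement: (x − r cos θ)² + (r sin θ − e)² = L²
subtracting the θ₁ and θ₂ equations cancels the r² and L² terms:
r = (x₁² − x₂²) / (2[(x₁cos θ₁ + e sin θ₁) − (x₂cos θ₂ + e sin θ₂)]) = 45.0000 → r = 45
L² = (x₁ − r cos θ₁)² + (r sin θ₁ − e)² = 14400.0003 → L = 120.0000 → L = 120
check at θ₃=301°: x = 134.1864 (printed 134.1864) ✓

r = 45, L = 120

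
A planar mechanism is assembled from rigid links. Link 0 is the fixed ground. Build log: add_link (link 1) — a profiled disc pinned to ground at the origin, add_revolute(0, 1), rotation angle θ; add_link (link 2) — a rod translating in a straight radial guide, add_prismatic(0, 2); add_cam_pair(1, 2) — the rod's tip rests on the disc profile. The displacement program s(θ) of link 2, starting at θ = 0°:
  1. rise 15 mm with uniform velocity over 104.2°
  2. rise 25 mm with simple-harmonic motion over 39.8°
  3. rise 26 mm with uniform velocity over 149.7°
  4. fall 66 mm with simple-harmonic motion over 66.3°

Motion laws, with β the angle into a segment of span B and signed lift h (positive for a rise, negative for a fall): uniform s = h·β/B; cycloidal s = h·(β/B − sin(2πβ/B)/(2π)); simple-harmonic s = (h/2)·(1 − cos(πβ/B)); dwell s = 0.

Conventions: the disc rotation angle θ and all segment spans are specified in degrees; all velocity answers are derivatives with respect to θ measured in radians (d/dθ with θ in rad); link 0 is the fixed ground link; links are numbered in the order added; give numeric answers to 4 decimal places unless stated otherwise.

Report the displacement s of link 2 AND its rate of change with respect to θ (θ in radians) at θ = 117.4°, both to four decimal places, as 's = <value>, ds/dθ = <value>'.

seg 1 [0°–104.2°] uniform, h=15: full span → s += 15 → s = 15.0000
seg 2 [104.2°–144°] simple-harmonic, h=25: θ=117.4° here. β=13.2, B=39.8. 25/2·(1 − cos(π·0.3317)) = 6.1931 → s = 21.1931
velocity in seg [104.2°–144°] (simple-harmonic), θ in radians: β = 13.2° = 0.2304 rad, B = 39.8° = 0.6946 rad; ds/dθ = (πh/(2B)) sin(πβ/B) = (π·25/(2·0.6946)) sin(π·0.3317) = 48.809299 mm/rad

s = 21.1931, ds/dθ = 48.8093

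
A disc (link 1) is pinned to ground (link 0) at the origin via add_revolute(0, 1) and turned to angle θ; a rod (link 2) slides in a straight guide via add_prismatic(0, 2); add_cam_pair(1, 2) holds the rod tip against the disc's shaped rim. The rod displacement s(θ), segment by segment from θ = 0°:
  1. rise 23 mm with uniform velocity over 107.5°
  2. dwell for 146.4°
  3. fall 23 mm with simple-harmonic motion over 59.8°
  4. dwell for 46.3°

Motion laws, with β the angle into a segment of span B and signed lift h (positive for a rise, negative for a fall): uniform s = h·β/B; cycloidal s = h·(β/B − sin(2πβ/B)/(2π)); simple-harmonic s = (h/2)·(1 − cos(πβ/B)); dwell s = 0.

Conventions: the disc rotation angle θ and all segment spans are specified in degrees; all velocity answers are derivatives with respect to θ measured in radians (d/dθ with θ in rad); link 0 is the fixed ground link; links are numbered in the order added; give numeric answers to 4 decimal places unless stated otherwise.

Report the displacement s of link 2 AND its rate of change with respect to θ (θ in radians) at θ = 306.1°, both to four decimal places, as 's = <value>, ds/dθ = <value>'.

segment 1 (0° to 107.5°, uniform, h = 23) is passed completely: s = 0.0000 + (23) = 23.0000
segment 2 (107.5° to 253.9°, dwell): s unchanged at 23.0000
θ = 306.1° falls in segment 3 (253.9° to 313.7°, simple-harmonic, h = -23): β = 306.1 − 253.9 = 52.2°, B = 59.8°; Δs = -23/2·(1 − cos(π·0.8729)) = -22.0955; s = 23.0000 − 22.0955 = 0.9045
velocity in seg [253.9°–313.7°] (simple-harmonic), θ in radians: β = 52.2° = 0.9111 rad, B = 59.8° = 1.0437 rad; ds/dθ = (πh/(2B)) sin(πβ/B) = (π·(-23)/(2·1.0437)) sin(π·0.8729) = -13.456459 mm/rad

s = 0.9045, ds/dθ = -13.4565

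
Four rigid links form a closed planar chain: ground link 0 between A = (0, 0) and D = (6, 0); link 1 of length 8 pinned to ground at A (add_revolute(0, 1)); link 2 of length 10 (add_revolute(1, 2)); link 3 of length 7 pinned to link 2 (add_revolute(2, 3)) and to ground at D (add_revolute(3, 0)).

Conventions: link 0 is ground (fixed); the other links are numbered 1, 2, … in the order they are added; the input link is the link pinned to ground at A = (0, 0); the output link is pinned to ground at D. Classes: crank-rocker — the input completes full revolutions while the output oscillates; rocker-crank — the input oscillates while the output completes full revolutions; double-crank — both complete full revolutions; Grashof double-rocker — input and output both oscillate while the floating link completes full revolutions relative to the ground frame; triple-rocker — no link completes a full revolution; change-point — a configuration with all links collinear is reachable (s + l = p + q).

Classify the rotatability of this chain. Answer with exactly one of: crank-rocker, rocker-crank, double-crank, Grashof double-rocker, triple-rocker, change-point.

lengths: ground=6, input=8, coupler=10, output=7
sorted: s=6 (shortest), l=10 (longest), p+q=15
s + l = 16 vs p + q = 15
s + l > p + q → non-Grashof → no link fully rotates → triple-rocker

triple-rocker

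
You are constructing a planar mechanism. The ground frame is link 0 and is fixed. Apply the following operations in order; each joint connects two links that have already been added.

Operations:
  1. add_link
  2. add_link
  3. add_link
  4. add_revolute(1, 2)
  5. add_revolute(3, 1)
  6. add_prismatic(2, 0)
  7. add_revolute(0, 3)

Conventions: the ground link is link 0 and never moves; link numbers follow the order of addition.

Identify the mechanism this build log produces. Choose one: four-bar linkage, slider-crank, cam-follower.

links: 4 (incl. ground); joints: 3 revolute, 1 prismatic, 0 higher (cam) pair, forming one closed loop
4 links, 3 revolutes + 1 prismatic in one loop → slider-crank

slider-crank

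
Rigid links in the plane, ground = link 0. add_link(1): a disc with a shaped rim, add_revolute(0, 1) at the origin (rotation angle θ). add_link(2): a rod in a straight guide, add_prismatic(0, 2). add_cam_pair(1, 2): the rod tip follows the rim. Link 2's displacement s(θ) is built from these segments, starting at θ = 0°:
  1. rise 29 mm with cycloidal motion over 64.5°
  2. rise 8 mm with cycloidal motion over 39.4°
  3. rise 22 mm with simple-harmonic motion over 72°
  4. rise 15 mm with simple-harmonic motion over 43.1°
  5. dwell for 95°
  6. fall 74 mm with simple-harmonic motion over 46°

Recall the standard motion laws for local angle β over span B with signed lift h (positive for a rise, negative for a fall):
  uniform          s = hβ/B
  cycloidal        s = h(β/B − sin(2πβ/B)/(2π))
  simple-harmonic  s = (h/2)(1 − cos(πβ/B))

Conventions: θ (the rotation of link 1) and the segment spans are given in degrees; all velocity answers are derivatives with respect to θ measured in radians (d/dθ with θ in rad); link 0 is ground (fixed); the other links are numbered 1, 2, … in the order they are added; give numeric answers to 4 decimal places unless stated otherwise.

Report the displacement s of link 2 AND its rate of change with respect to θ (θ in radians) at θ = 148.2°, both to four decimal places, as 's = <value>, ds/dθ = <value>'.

segment 1 (0° to 64.5°, cycloidal, h = 29) is passed completely: s = 0.0000 + (29) = 29.0000
segment 2 (64.5° to 103.9°, cycloidal, h = 8) is passed completely: s = 29.0000 + (8) = 37.0000
θ = 148.2° falls in segment 3 (103.9° to 175.9°, simple-harmonic, h = 22): β = 148.2 − 103.9 = 44.3°, B = 72°; Δs = 22/2·(1 − cos(π·0.6153)) = 14.8972; s = 37.0000 + 14.8972 = 51.8972
velocity in seg [103.9°–175.9°] (simple-harmonic), θ in radians: β = 44.3° = 0.7732 rad, B = 72° = 1.2566 rad; ds/dθ = (πh/(2B)) sin(πβ/B) = (π·22/(2·1.2566)) sin(π·0.6153) = 25.716218 mm/rad

s = 51.8972, ds/dθ = 25.7162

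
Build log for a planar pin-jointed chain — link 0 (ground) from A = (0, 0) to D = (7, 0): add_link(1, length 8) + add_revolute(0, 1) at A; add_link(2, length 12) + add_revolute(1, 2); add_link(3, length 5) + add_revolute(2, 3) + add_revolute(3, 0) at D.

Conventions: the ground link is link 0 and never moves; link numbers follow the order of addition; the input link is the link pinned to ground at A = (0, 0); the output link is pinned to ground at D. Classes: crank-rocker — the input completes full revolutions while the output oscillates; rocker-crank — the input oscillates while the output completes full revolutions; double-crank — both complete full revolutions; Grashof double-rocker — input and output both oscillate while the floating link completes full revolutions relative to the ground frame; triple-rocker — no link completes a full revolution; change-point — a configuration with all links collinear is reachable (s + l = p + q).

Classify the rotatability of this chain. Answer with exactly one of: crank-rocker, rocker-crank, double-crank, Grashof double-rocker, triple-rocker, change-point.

lengths: ground=7, input=8, coupler=12, output=5
sorted: s=5 (shortest), l=12 (longest), p+q=15
s + l = 17 vs p + q = 15
s + l > p + q → non-Grashof → no link fully rotates → triple-rocker

triple-rocker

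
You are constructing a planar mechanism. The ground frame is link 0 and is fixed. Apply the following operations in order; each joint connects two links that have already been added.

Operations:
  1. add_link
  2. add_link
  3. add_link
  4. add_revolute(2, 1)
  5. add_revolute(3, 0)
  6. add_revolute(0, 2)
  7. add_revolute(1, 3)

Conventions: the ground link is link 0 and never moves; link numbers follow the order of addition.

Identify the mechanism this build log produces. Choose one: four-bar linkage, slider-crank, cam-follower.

links: 4 (incl. ground); joints: 4 revolute, 0 prismatic, 0 higher (cam) pair, forming one closed loop
4 links in a single 4R loop → four-bar linkage

four-bar linkage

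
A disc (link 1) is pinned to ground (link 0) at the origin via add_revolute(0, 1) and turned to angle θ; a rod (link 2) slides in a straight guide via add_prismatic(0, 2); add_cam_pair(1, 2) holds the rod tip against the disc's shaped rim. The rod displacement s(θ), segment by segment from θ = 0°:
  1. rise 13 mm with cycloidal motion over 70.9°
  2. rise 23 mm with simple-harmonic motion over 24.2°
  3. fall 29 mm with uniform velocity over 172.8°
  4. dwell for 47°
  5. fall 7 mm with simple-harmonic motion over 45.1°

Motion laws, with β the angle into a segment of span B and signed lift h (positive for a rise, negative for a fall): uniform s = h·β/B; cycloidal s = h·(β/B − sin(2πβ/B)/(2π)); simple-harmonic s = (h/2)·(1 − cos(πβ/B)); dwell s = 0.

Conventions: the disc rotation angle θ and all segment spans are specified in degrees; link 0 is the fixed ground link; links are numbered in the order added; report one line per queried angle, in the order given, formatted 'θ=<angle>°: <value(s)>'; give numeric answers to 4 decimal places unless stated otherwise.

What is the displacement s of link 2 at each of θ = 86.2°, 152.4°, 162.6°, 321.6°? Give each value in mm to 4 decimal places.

segment 1 (0° to 70.9°, cycloidal, h = 13) is passed completely: s = 0.0000 + (13) = 13.0000
θ = 86.2° falls in segment 2 (70.9° to 95.1°, simple-harmonic, h = 23): β = 86.2 − 70.9 = 15.3°, B = 24.2°; Δs = 23/2·(1 − cos(π·0.6322)) = 16.1411; s = 13.0000 + 16.1411 = 29.1411
segment 2 (70.9° to 95.1°, simple-harmonic, h = 23) is passed completely: s = 13.0000 + (23) = 36.0000
θ = 152.4° falls in segment 3 (95.1° to 267.9°, uniform, h = -29): β = 152.4 − 95.1 = 57.3°, B = 172.8°; Δs = -29·57.3/172.8 = -9.6163; s = 36.0000 − 9.6163 = 26.3837
θ = 162.6° falls in segment 3 (95.1° to 267.9°, uniform, h = -29): β = 162.6 − 95.1 = 67.5°, B = 172.8°; Δs = -29·67.5/172.8 = -11.3281; s = 36.0000 − 11.3281 = 24.6719
segment 3 (95.1° to 267.9°, uniform, h = -29) is passed completely: s = 36.0000 + (-29) = 7.0000
segment 4 (267.9° to 314.9°, dwell): s unchanged at 7.0000
θ = 321.6° falls in segment 5 (314.9° to 360°, simple-harmonic, h = -7): β = 321.6 − 314.9 = 6.7°, B = 45.1°; Δs = -7/2·(1 − cos(π·0.1486)) = -0.3743; s = 7.0000 − 0.3743 = 6.6257

θ=86.2°: 29.1411
θ=152.4°: 26.3837
θ=162.6°: 24.6719
θ=321.6°: 6.6257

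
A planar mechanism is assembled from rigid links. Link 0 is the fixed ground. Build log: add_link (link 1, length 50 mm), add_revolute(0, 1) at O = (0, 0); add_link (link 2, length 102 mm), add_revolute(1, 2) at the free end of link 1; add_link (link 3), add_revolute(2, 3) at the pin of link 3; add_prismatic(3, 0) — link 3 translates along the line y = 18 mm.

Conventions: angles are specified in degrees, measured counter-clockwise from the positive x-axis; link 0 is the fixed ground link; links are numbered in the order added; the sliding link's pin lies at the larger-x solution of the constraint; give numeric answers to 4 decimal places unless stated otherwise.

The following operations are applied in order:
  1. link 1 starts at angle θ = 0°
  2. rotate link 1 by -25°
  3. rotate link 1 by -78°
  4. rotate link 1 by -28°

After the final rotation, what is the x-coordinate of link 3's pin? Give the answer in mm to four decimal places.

geometry: r = 50 mm, L = 102 mm, e = 18 mm; θ starts at 0°
rotate link 1 by -25°: θ ← 0° -25° = -25°
rotate link 1 by -78°: θ ← -25° -78° = -103°
rotate link 1 by -28°: θ ← -103° -28° = -131°
crank pin P = (r cos θ, r sin θ) = (-32.802951, -37.735479)
h = r sin θ − e = -37.735479 − 18 = -55.735479
x = r cos θ + √(L² − h²) = -32.802951 + 85.425736 = 52.622785

52.6228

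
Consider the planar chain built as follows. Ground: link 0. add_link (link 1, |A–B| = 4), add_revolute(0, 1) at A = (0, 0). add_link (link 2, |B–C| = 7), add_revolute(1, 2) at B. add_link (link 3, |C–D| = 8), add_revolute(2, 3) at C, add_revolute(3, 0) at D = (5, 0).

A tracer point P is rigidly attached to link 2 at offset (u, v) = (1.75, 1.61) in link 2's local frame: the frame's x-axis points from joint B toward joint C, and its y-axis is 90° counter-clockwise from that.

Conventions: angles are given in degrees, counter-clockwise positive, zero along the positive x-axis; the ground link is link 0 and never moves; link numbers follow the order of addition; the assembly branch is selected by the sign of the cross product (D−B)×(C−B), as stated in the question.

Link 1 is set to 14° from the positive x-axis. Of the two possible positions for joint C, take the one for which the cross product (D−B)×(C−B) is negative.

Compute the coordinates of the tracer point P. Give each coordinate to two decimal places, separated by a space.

A=(0,0), D=(5.00,0)
B = A + 4.00·(cos14°, sin14°) = (3.8812, 0.9677)
|BD| = 1.4792
circle(B,7.00) ∩ circle(D,8.00): a=-4.3305, h=5.4997
  candidates: C₊=(4.2036,7.9603) cross=8.135; C₋=(-2.9919,-0.3590) cross=-8.135
  branch - wants cross < 0 → take C=(-2.9919,-0.3590) (cross=-8.135)
ex = (C−B)/|BC| = (-0.9819,-0.1895); ey = (0.1895,-0.9819)
P = B + 1.75·ex + 1.61·ey = (2.4680,-0.9448)

2.47 -0.94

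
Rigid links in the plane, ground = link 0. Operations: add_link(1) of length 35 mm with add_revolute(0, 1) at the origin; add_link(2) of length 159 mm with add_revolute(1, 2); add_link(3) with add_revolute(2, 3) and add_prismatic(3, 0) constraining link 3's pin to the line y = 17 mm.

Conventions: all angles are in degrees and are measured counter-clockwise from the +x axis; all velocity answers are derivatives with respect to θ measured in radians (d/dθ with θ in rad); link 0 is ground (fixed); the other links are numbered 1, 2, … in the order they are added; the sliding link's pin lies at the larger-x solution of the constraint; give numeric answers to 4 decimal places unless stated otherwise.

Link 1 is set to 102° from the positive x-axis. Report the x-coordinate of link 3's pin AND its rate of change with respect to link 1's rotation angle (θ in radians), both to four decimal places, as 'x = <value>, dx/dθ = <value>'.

geometry: r = 35 mm, L = 159 mm, e = 17 mm
crank pin P = (r cos θ, r sin θ) = (-7.276909, 34.235166)
h = r sin θ − e = 34.235166 − 17 = 17.235166
x = r cos θ + √(L² − h²) = -7.276909 + 158.063117 = 150.786208
dx/dθ = −r sin θ − h·r cos θ/√(L² − h²) (θ in radians; h = 17.235166) = -33.441694

x = 150.7862, dx/dθ = -33.4417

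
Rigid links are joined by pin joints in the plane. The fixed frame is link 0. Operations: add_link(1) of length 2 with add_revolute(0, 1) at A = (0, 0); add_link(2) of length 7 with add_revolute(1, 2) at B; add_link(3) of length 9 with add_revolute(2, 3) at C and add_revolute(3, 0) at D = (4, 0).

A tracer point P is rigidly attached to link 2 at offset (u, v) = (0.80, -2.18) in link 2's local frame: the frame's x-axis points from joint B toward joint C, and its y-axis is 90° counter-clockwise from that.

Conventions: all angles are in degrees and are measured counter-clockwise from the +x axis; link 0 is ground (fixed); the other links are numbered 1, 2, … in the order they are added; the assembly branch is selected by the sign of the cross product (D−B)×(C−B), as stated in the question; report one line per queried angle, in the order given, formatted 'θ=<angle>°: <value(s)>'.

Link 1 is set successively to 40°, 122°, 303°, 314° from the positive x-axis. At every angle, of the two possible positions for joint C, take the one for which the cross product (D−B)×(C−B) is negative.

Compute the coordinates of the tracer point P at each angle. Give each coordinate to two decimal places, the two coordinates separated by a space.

A=(0,0), D=(4.00,0)
θ=40°: B = A + 2.00·(cos40°, sin40°) = (1.5321, 1.2856)
θ=40°: |BD| = 2.7827
θ=40°: circle(B,7.00) ∩ circle(D,9.00): a=-4.3585, h=5.4775
θ=40°:   candidates: C₊=(0.1972,8.1571) cross=15.242; C₋=(-4.8640,-1.5588) cross=-15.242
θ=40°:   branch - wants cross < 0 → take C=(-4.8640,-1.5588) (cross=-15.242)
θ=40°: ex = (C−B)/|BC| = (-0.9137,-0.4063); ey = (0.4063,-0.9137)
θ=40°: P = B + 0.80·ex + -2.18·ey = (-0.0847,2.9524)
θ=122°: B = A + 2.00·(cos122°, sin122°) = (-1.0598, 1.6961)
θ=122°: |BD| = 5.3365
θ=122°: circle(B,7.00) ∩ circle(D,9.00): a=-0.3299, h=6.9922
θ=122°:   candidates: C₊=(0.8497,8.4306) cross=37.314; C₋=(-3.5950,-4.8287) cross=-37.314
θ=122°:   branch - wants cross < 0 → take C=(-3.5950,-4.8287) (cross=-37.314)
θ=122°: ex = (C−B)/|BC| = (-0.3622,-0.9321); ey = (0.9321,-0.3622)
θ=122°: P = B + 0.80·ex + -2.18·ey = (-3.3816,1.7399)
θ=303°: B = A + 2.00·(cos303°, sin303°) = (1.0893, -1.6773)
θ=303°: |BD| = 3.3594
θ=303°: circle(B,7.00) ∩ circle(D,9.00): a=-3.0830, h=6.2845
θ=303°:   candidates: C₊=(-4.7197,2.2285) cross=21.112; C₋=(1.5559,-8.6618) cross=-21.112
θ=303°:   branch - wants cross < 0 → take C=(1.5559,-8.6618) (cross=-21.112)
θ=303°: ex = (C−B)/|BC| = (0.0667,-0.9978); ey = (0.9978,0.0667)
θ=303°: P = B + 0.80·ex + -2.18·ey = (-1.0325,-2.6209)
θ=314°: B = A + 2.00·(cos314°, sin314°) = (1.3893, -1.4387)
θ=314°: |BD| = 2.9808
θ=314°: circle(B,7.00) ∩ circle(D,9.00): a=-3.8772, h=5.8282
θ=314°:   candidates: C₊=(-4.8193,1.7945) cross=17.373; C₋=(0.8065,-8.4144) cross=-17.373
θ=314°:   branch - wants cross < 0 → take C=(0.8065,-8.4144) (cross=-17.373)
θ=314°: ex = (C−B)/|BC| = (-0.0833,-0.9965); ey = (0.9965,-0.0833)
θ=314°: P = B + 0.80·ex + -2.18·ey = (-0.8497,-2.0544)

θ=40°: -0.08 2.95
θ=122°: -3.38 1.74
θ=303°: -1.03 -2.62
θ=314°: -0.85 -2.05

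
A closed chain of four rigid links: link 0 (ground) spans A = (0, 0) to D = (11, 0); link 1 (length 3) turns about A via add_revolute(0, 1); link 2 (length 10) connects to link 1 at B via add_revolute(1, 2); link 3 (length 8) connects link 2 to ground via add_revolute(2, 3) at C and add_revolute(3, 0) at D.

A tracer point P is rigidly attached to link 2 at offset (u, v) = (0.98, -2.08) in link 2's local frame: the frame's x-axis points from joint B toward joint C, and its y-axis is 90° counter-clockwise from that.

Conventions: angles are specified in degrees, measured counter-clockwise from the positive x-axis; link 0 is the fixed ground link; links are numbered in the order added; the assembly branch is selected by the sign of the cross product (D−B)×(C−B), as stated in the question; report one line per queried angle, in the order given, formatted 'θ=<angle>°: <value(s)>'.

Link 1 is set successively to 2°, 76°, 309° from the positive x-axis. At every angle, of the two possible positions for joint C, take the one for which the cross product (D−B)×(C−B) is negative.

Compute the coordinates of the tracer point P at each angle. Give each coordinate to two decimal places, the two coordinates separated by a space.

A=(0,0), D=(11.00,0)
θ=2°: B = A + 3.00·(cos2°, sin2°) = (2.9982, 0.1047)
θ=2°: |BD| = 8.0025
θ=2°: circle(B,10.00) ∩ circle(D,8.00): a=6.2505, h=7.8058
θ=2°:   candidates: C₊=(9.3503,7.8281) cross=62.466; C₋=(9.1461,-7.7822) cross=-62.466
θ=2°:   branch - wants cross < 0 → take C=(9.1461,-7.7822) (cross=-62.466)
θ=2°: ex = (C−B)/|BC| = (0.6148,-0.7887); ey = (0.7887,0.6148)
θ=2°: P = B + 0.98·ex + -2.08·ey = (1.9602,-1.9470)
θ=76°: B = A + 3.00·(cos76°, sin76°) = (0.7258, 2.9109)
θ=76°: |BD| = 10.6786
θ=76°: circle(B,10.00) ∩ circle(D,8.00): a=7.0249, h=7.1169
θ=76°:   candidates: C₊=(9.4247,7.8434) cross=75.999; C₋=(5.5447,-5.8514) cross=-75.999
θ=76°:   branch - wants cross < 0 → take C=(5.5447,-5.8514) (cross=-75.999)
θ=76°: ex = (C−B)/|BC| = (0.4819,-0.8762); ey = (0.8762,0.4819)
θ=76°: P = B + 0.98·ex + -2.08·ey = (-0.6245,1.0498)
θ=309°: B = A + 3.00·(cos309°, sin309°) = (1.8880, -2.3314)
θ=309°: |BD| = 9.4056
θ=309°: circle(B,10.00) ∩ circle(D,8.00): a=6.6165, h=7.4981
θ=309°:   candidates: C₊=(6.4394,6.5727) cross=70.524; C₋=(10.1566,-7.9554) cross=-70.524
θ=309°:   branch - wants cross < 0 → take C=(10.1566,-7.9554) (cross=-70.524)
θ=309°: ex = (C−B)/|BC| = (0.8269,-0.5624); ey = (0.5624,0.8269)
θ=309°: P = B + 0.98·ex + -2.08·ey = (1.5285,-4.6025)

θ=2°: 1.96 -1.95
θ=76°: -0.62 1.05
θ=309°: 1.53 -4.60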